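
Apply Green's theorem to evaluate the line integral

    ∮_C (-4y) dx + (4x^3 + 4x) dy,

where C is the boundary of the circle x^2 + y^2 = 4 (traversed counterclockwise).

Green's theorem converts the closed line integral into a double integral over the enclosed region D:

    ∮_C P dx + Q dy = ∬_D (∂Q/∂x - ∂P/∂y) dA.

Here P = -4y, Q = 4x^3 + 4x, so

    ∂Q/∂x = 12x^2 + 4,    ∂P/∂y = -4,
    ∂Q/∂x - ∂P/∂y = 12x^2 + 8.

D is the region x^2 + y^2 ≤ 4. Evaluating the double integral:

In polar coordinates (x = r cos θ, y = r sin θ, dA = r dr dθ) the integrand becomes 12r^2cos(θ)^2 + 8, so

    ∬_D (12x^2 + 8) dA = ∫_0^{2π} ∫_0^{2} (12r^2cos(θ)^2 + 8) · r dr dθ.

Inner (r from 0 to 2): 48cos(θ)^2 + 16.
Outer (θ from 0 to 2π): 80π.

Therefore ∮_C P dx + Q dy = 80π.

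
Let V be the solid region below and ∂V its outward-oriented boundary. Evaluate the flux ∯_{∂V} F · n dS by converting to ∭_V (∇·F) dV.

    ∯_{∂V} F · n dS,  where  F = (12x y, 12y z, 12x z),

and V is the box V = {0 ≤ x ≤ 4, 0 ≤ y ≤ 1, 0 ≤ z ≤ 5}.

By the divergence theorem,

    ∯_{∂V} F · n dS = ∭_V (∇ · F) dV.

Compute the divergence:
    ∇ · F = ∂F_x/∂x + ∂F_y/∂y + ∂F_z/∂z = 12y + 12z + 12x = 12x + 12y + 12z.

V is a rectangular box, so dV = dx dy dz with 0 ≤ x ≤ 4, 0 ≤ y ≤ 1, 0 ≤ z ≤ 5.

Integrate (12x + 12y + 12z) over V as an iterated integral:

    ∭_V (∇·F) dV = ∫_0^{4} ∫_0^{1} ∫_0^{5} (12x + 12y + 12z) dz dy dx.

Inner (z from 0 to 5): 60x + 60y + 150.
Middle (y from 0 to 1): 60x + 180.
Outer (x from 0 to 4): 1200.

Therefore ∯_{∂V} F · n dS = 1200.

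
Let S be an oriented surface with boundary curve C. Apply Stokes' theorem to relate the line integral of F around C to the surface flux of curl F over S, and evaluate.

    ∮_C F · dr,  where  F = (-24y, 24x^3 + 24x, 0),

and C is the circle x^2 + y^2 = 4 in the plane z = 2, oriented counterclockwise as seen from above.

Let S be the flat disk x^2 + y^2 ≤ 4 in the plane z = 2, with upward unit normal n̂ = ẑ. By Stokes' theorem,

    ∮_C F · dr = ∬_S (∇ × F) · n̂ dS = ∬_D (curl F)_z dA,

where D is the disk x^2 + y^2 ≤ 4.

Compute the curl of F = (-24y, 24x^3 + 24x, 0):
    (∇ × F)_x = ∂F_z/∂y - ∂F_y/∂z = 0,
    (∇ × F)_y = ∂F_x/∂z - ∂F_z/∂x = 0,
    (∇ × F)_z = ∂F_y/∂x - ∂F_x/∂y = 72x^2 + 48.

On z = 2, (curl F)_z = 72x^2 + 48.

Convert to polar (x = r cos θ, y = r sin θ, dA = r dr dθ); the integrand becomes 72r^2cos(θ)^2 + 48, so

    ∬_D (curl F)_z dA = ∫_0^{2π} ∫_0^{2} (72r^2cos(θ)^2 + 48) · r dr dθ.

Inner (r from 0 to 2): 288cos(θ)^2 + 96.
Outer (θ from 0 to 2π): 480π.

Therefore ∮_C F · dr = 480π.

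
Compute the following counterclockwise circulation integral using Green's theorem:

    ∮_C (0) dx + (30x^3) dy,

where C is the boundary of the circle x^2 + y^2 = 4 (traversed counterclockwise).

Green's theorem converts the closed line integral into a double integral over the enclosed region D:

    ∮_C P dx + Q dy = ∬_D (∂Q/∂x - ∂P/∂y) dA.

Here P = 0, Q = 30x^3, so

    ∂Q/∂x = 90x^2,    ∂P/∂y = 0,
    ∂Q/∂x - ∂P/∂y = 90x^2.

D is the region x^2 + y^2 ≤ 4. Evaluating the double integral:

In polar coordinates (x = r cos θ, y = r sin θ, dA = r dr dθ) the integrand becomes 90r^2cos(θ)^2, so

    ∬_D (90x^2) dA = ∫_0^{2π} ∫_0^{2} (90r^2cos(θ)^2) · r dr dθ.

Inner (r from 0 to 2): 360cos(θ)^2.
Outer (θ from 0 to 2π): 360π.

Therefore ∮_C P dx + Q dy = 360π.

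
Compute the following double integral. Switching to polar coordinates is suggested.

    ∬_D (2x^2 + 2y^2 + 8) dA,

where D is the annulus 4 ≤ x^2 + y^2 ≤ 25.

The region D is 2 ≤ r ≤ 5, 0 ≤ θ ≤ 2π in polar coordinates, where x = r cos(θ), y = r sin(θ), and dA = r dr dθ.

Under the substitution, the integrand becomes 2r^2 + 8, so

    ∬_D (2x^2 + 2y^2 + 8) dA = ∫_{0}^{2π} ∫_{2}^{5} (2r^2 + 8) · r dr dθ.

Inner integral (in r): ∫_{2}^{5} (2r^2 + 8) · r dr = 777/2.

Outer integral (in θ): ∫_{0}^{2π} (777/2) dθ = 777π.

Therefore ∬_D (2x^2 + 2y^2 + 8) dA = 777π.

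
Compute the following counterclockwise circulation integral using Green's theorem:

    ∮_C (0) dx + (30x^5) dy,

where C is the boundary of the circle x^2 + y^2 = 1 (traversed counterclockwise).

Green's theorem converts the closed line integral into a double integral over the enclosed region D:

    ∮_C P dx + Q dy = ∬_D (∂Q/∂x - ∂P/∂y) dA.

Here P = 0, Q = 30x^5, so

    ∂Q/∂x = 150x^4,    ∂P/∂y = 0,
    ∂Q/∂x - ∂P/∂y = 150x^4.

D is the region x^2 + y^2 ≤ 1. Evaluating the double integral:

In polar coordinates (x = r cos θ, y = r sin θ, dA = r dr dθ) the integrand becomes 150r^4cos(θ)^4, so

    ∬_D (150x^4) dA = ∫_0^{2π} ∫_0^{1} (150r^4cos(θ)^4) · r dr dθ.

Inner (r from 0 to 1): 25cos(θ)^4.
Outer (θ from 0 to 2π): 75π/4.

Therefore ∮_C P dx + Q dy = 75π/4.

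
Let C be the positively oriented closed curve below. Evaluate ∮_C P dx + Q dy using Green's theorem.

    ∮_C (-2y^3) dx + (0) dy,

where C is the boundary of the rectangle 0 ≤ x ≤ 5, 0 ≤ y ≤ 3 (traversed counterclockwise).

Green's theorem converts the closed line integral into a double integral over the enclosed region D:

    ∮_C P dx + Q dy = ∬_D (∂Q/∂x - ∂P/∂y) dA.

Here P = -2y^3, Q = 0, so

    ∂Q/∂x = 0,    ∂P/∂y = -6y^2,
    ∂Q/∂x - ∂P/∂y = 6y^2.

D is the region 0 ≤ x ≤ 5, 0 ≤ y ≤ 3. Evaluating the double integral:

    ∬_D (6y^2) dA = ∫_0^{5} ∫_0^{3} (6y^2) dy dx.

Inner (y from 0 to 3): 54.
Outer (x from 0 to 5): 270.

Therefore ∮_C P dx + Q dy = 270.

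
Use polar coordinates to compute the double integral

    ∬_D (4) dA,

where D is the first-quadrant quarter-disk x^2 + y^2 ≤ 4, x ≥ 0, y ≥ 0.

The region D is 0 ≤ r ≤ 2, 0 ≤ θ ≤ π/2 in polar coordinates, where x = r cos(θ), y = r sin(θ), and dA = r dr dθ.

Under the substitution, the integrand becomes 4, so

    ∬_D (4) dA = ∫_{0}^{π/2} ∫_{0}^{2} (4) · r dr dθ.

Inner integral (in r): ∫_{0}^{2} (4) · r dr = 8.

Outer integral (in θ): ∫_{0}^{π/2} (8) dθ = 4π.

Therefore ∬_D (4) dA = 4π.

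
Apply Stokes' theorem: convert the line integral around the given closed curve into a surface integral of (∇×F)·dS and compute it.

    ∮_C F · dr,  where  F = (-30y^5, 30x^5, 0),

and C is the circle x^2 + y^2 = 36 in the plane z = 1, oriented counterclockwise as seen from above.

Let S be the flat disk x^2 + y^2 ≤ 36 in the plane z = 1, with upward unit normal n̂ = ẑ. By Stokes' theorem,

    ∮_C F · dr = ∬_S (∇ × F) · n̂ dS = ∬_D (curl F)_z dA,

where D is the disk x^2 + y^2 ≤ 36.

Compute the curl of F = (-30y^5, 30x^5, 0):
    (∇ × F)_x = ∂F_z/∂y - ∂F_y/∂z = 0,
    (∇ × F)_y = ∂F_x/∂z - ∂F_z/∂x = 0,
    (∇ × F)_z = ∂F_y/∂x - ∂F_x/∂y = 150x^4 + 150y^4.

On z = 1, (curl F)_z = 150x^4 + 150y^4.

Convert to polar (x = r cos θ, y = r sin θ, dA = r dr dθ); the integrand becomes 150r^4(sin(θ)^4 + cos(θ)^4), so

    ∬_D (curl F)_z dA = ∫_0^{2π} ∫_0^{6} (150r^4(sin(θ)^4 + cos(θ)^4)) · r dr dθ.

Inner (r from 0 to 6): 1166400sin(θ)^4 + 1166400cos(θ)^4.
Outer (θ from 0 to 2π): 1749600π.

Therefore ∮_C F · dr = 1749600π.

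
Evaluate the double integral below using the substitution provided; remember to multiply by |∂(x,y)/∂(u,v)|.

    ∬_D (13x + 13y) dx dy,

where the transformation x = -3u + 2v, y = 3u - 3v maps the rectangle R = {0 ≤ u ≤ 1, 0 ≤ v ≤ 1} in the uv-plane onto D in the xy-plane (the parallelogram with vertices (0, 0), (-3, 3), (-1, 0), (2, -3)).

Compute the Jacobian determinant of (x, y) with respect to (u, v):

    ∂(x,y)/∂(u,v) = | -3  2 | = (-3)(-3) - (2)(3) = 3.
                   | 3  -3 |

Its absolute value is |J| = 3 (the area scaling factor).

Substituting x = -3u + 2v, y = 3u - 3v into the integrand,

    13x + 13y → -13v,

so the integral becomes

    ∬_R (-13v) · |J| du dv = ∫_0^1 ∫_0^1 (-39v) dv du.

Inner (v): -39/2.
Outer (u): -39/2.

Therefore ∬_D (13x + 13y) dx dy = -39/2.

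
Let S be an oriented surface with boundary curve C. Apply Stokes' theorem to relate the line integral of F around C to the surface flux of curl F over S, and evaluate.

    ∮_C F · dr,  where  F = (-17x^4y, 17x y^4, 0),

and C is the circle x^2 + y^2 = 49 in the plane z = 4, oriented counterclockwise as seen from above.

Let S be the flat disk x^2 + y^2 ≤ 49 in the plane z = 4, with upward unit normal n̂ = ẑ. By Stokes' theorem,

    ∮_C F · dr = ∬_S (∇ × F) · n̂ dS = ∬_D (curl F)_z dA,

where D is the disk x^2 + y^2 ≤ 49.

Compute the curl of F = (-17x^4y, 17x y^4, 0):
    (∇ × F)_x = ∂F_z/∂y - ∂F_y/∂z = 0,
    (∇ × F)_y = ∂F_x/∂z - ∂F_z/∂x = 0,
    (∇ × F)_z = ∂F_y/∂x - ∂F_x/∂y = 17x^4 + 17y^4.

On z = 4, (curl F)_z = 17x^4 + 17y^4.

Convert to polar (x = r cos θ, y = r sin θ, dA = r dr dθ); the integrand becomes 17r^4(sin(θ)^4 + cos(θ)^4), so

    ∬_D (curl F)_z dA = ∫_0^{2π} ∫_0^{7} (17r^4(sin(θ)^4 + cos(θ)^4)) · r dr dθ.

Inner (r from 0 to 7): 2000033sin(θ)^4/6 + 2000033cos(θ)^4/6.
Outer (θ from 0 to 2π): 2000033π/4.

Therefore ∮_C F · dr = 2000033π/4.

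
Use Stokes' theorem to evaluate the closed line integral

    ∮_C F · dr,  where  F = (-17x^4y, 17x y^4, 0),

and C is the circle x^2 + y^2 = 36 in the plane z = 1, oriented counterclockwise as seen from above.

Let S be the flat disk x^2 + y^2 ≤ 36 in the plane z = 1, with upward unit normal n̂ = ẑ. By Stokes' theorem,

    ∮_C F · dr = ∬_S (∇ × F) · n̂ dS = ∬_D (curl F)_z dA,

where D is the disk x^2 + y^2 ≤ 36.

Compute the curl of F = (-17x^4y, 17x y^4, 0):
    (∇ × F)_x = ∂F_z/∂y - ∂F_y/∂z = 0,
    (∇ × F)_y = ∂F_x/∂z - ∂F_z/∂x = 0,
    (∇ × F)_z = ∂F_y/∂x - ∂F_x/∂y = 17x^4 + 17y^4.

On z = 1, (curl F)_z = 17x^4 + 17y^4.

Convert to polar (x = r cos θ, y = r sin θ, dA = r dr dθ); the integrand becomes 17r^4(sin(θ)^4 + cos(θ)^4), so

    ∬_D (curl F)_z dA = ∫_0^{2π} ∫_0^{6} (17r^4(sin(θ)^4 + cos(θ)^4)) · r dr dθ.

Inner (r from 0 to 6): 132192sin(θ)^4 + 132192cos(θ)^4.
Outer (θ from 0 to 2π): 198288π.

Therefore ∮_C F · dr = 198288π.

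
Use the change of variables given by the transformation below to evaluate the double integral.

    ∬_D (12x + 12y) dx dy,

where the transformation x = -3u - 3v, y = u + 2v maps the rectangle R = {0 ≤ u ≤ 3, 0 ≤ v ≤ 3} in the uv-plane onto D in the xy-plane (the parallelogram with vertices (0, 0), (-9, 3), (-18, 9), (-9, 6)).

Compute the Jacobian determinant of (x, y) with respect to (u, v):

    ∂(x,y)/∂(u,v) = | -3  -3 | = (-3)(2) - (-3)(1) = -3.
                   | 1  2 |

Its absolute value is |J| = 3 (the area scaling factor).

Substituting x = -3u - 3v, y = u + 2v into the integrand,

    12x + 12y → -24u - 12v,

so the integral becomes

    ∬_R (-24u - 12v) · |J| du dv = ∫_0^3 ∫_0^3 (-72u - 36v) dv du.

Inner (v): -216u - 162.
Outer (u): -1458.

Therefore ∬_D (12x + 12y) dx dy = -1458.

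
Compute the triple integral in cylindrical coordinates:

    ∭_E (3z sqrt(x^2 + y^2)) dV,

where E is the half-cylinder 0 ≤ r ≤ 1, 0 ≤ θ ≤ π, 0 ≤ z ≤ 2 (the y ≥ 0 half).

In cylindrical coordinates, x = r cos(θ), y = r sin(θ), z = z, and dV = r dr dθ dz.

The integrand becomes 3r z, so

    ∭_E (3z sqrt(x^2 + y^2)) dV = ∫_{0}^{π} ∫_{0}^{1} ∫_{0}^{2} (3r z) · r dz dr dθ.

Inner (z): 6r^2.
Middle (r from 0 to 1): 2.
Outer (θ): 2π.

Therefore the triple integral equals 2π.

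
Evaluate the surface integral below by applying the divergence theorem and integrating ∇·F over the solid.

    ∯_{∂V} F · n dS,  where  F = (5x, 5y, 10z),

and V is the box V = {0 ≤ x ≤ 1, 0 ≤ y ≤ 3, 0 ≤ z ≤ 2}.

By the divergence theorem,

    ∯_{∂V} F · n dS = ∭_V (∇ · F) dV.

Compute the divergence:
    ∇ · F = ∂F_x/∂x + ∂F_y/∂y + ∂F_z/∂z = 5 + 5 + 10 = 20.

V is a rectangular box, so dV = dx dy dz with 0 ≤ x ≤ 1, 0 ≤ y ≤ 3, 0 ≤ z ≤ 2.

Integrate (20) over V as an iterated integral:

    ∭_V (∇·F) dV = ∫_0^{1} ∫_0^{3} ∫_0^{2} (20) dz dy dx.

Inner (z from 0 to 2): 40.
Middle (y from 0 to 3): 120.
Outer (x from 0 to 1): 120.

Therefore ∯_{∂V} F · n dS = 120.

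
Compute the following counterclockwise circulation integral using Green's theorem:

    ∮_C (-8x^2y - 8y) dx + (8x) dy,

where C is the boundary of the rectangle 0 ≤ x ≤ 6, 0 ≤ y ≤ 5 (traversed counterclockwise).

Green's theorem converts the closed line integral into a double integral over the enclosed region D:

    ∮_C P dx + Q dy = ∬_D (∂Q/∂x - ∂P/∂y) dA.

Here P = -8x^2y - 8y, Q = 8x, so

    ∂Q/∂x = 8,    ∂P/∂y = -8x^2 - 8,
    ∂Q/∂x - ∂P/∂y = 8x^2 + 16.

D is the region 0 ≤ x ≤ 6, 0 ≤ y ≤ 5. Evaluating the double integral:

    ∬_D (8x^2 + 16) dA = ∫_0^{6} ∫_0^{5} (8x^2 + 16) dy dx.

Inner (y from 0 to 5): 40x^2 + 80.
Outer (x from 0 to 6): 3360.

Therefore ∮_C P dx + Q dy = 3360.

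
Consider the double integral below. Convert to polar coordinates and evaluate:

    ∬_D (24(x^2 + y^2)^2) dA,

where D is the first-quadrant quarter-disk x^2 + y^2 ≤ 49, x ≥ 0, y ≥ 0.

The region D is 0 ≤ r ≤ 7, 0 ≤ θ ≤ π/2 in polar coordinates, where x = r cos(θ), y = r sin(θ), and dA = r dr dθ.

Under the substitution, the integrand becomes 24r^4, so

    ∬_D (24(x^2 + y^2)^2) dA = ∫_{0}^{π/2} ∫_{0}^{7} (24r^4) · r dr dθ.

Inner integral (in r): ∫_{0}^{7} (24r^4) · r dr = 470596.

Outer integral (in θ): ∫_{0}^{π/2} (470596) dθ = 235298π.

Therefore ∬_D (24(x^2 + y^2)^2) dA = 235298π.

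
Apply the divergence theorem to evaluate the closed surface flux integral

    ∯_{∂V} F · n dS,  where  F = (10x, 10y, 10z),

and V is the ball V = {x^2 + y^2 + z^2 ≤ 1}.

By the divergence theorem,

    ∯_{∂V} F · n dS = ∭_V (∇ · F) dV.

Compute the divergence:
    ∇ · F = ∂F_x/∂x + ∂F_y/∂y + ∂F_z/∂z = 10 + 10 + 10 = 30.

In spherical coordinates, x = ρ sin(φ) cos(θ), y = ρ sin(φ) sin(θ), z = ρ cos(φ), dV = ρ^2 sin(φ) dρ dφ dθ, with 0 ≤ ρ ≤ 1, 0 ≤ φ ≤ π, 0 ≤ θ ≤ 2π.

The integrand, after substitution and multiplying by the volume element, becomes (30) · ρ^2 sin(φ), so

    ∭_V (∇·F) dV = ∫_0^{2π} ∫_0^{π} ∫_0^{1} (30) · ρ^2 sin(φ) dρ dφ dθ.

Inner (ρ from 0 to 1): 10sin(φ).
Middle (φ from 0 to π): 20.
Outer (θ from 0 to 2π): 40π.

Therefore ∯_{∂V} F · n dS = 40π.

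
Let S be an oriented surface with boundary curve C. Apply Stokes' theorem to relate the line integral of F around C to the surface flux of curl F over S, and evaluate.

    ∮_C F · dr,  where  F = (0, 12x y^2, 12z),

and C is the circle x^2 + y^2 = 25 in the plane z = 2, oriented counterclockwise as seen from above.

Let S be the flat disk x^2 + y^2 ≤ 25 in the plane z = 2, with upward unit normal n̂ = ẑ. By Stokes' theorem,

    ∮_C F · dr = ∬_S (∇ × F) · n̂ dS = ∬_D (curl F)_z dA,

where D is the disk x^2 + y^2 ≤ 25.

Compute the curl of F = (0, 12x y^2, 12z):
    (∇ × F)_x = ∂F_z/∂y - ∂F_y/∂z = 0,
    (∇ × F)_y = ∂F_x/∂z - ∂F_z/∂x = 0,
    (∇ × F)_z = ∂F_y/∂x - ∂F_x/∂y = 12y^2.

On z = 2, (curl F)_z = 12y^2.

Convert to polar (x = r cos θ, y = r sin θ, dA = r dr dθ); the integrand becomes 12r^2sin(θ)^2, so

    ∬_D (curl F)_z dA = ∫_0^{2π} ∫_0^{5} (12r^2sin(θ)^2) · r dr dθ.

Inner (r from 0 to 5): 1875sin(θ)^2.
Outer (θ from 0 to 2π): 1875π.

Therefore ∮_C F · dr = 1875π.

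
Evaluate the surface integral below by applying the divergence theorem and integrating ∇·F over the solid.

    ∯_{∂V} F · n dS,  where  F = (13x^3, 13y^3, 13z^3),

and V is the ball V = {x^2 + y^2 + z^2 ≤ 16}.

By the divergence theorem,

    ∯_{∂V} F · n dS = ∭_V (∇ · F) dV.

Compute the divergence:
    ∇ · F = ∂F_x/∂x + ∂F_y/∂y + ∂F_z/∂z = 39x^2 + 39y^2 + 39z^2.

In spherical coordinates, x = ρ sin(φ) cos(θ), y = ρ sin(φ) sin(θ), z = ρ cos(φ), dV = ρ^2 sin(φ) dρ dφ dθ, with 0 ≤ ρ ≤ 4, 0 ≤ φ ≤ π, 0 ≤ θ ≤ 2π.

The integrand, after substitution and multiplying by the volume element, becomes (39ρ^2) · ρ^2 sin(φ), so

    ∭_V (∇·F) dV = ∫_0^{2π} ∫_0^{π} ∫_0^{4} (39ρ^2) · ρ^2 sin(φ) dρ dφ dθ.

Inner (ρ from 0 to 4): 39936sin(φ)/5.
Middle (φ from 0 to π): 79872/5.
Outer (θ from 0 to 2π): 159744π/5.

Therefore ∯_{∂V} F · n dS = 159744π/5.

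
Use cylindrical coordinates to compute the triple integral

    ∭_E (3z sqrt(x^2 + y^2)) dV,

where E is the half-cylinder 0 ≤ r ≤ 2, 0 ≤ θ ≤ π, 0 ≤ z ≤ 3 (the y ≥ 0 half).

In cylindrical coordinates, x = r cos(θ), y = r sin(θ), z = z, and dV = r dr dθ dz.

The integrand becomes 3r z, so

    ∭_E (3z sqrt(x^2 + y^2)) dV = ∫_{0}^{π} ∫_{0}^{2} ∫_{0}^{3} (3r z) · r dz dr dθ.

Inner (z): 27r^2/2.
Middle (r from 0 to 2): 36.
Outer (θ): 36π.

Therefore the triple integral equals 36π.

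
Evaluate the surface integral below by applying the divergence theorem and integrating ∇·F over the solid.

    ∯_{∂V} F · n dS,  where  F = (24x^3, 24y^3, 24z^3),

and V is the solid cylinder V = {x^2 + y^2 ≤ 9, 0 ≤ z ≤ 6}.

By the divergence theorem,

    ∯_{∂V} F · n dS = ∭_V (∇ · F) dV.

Compute the divergence:
    ∇ · F = ∂F_x/∂x + ∂F_y/∂y + ∂F_z/∂z = 72x^2 + 72y^2 + 72z^2.

In cylindrical coordinates, x = r cos(θ), y = r sin(θ), z = z, dV = r dr dθ dz, with 0 ≤ r ≤ 3, 0 ≤ θ ≤ 2π, 0 ≤ z ≤ 6.

The integrand, after substitution and multiplying by the volume element, becomes (72r^2 + 72z^2) · r, so

    ∭_V (∇·F) dV = ∫_0^{2π} ∫_0^{3} ∫_0^{6} (72r^2 + 72z^2) · r dz dr dθ.

Inner (z from 0 to 6): 432r (r^2 + 12).
Middle (r from 0 to 3): 32076.
Outer (θ from 0 to 2π): 64152π.

Therefore ∯_{∂V} F · n dS = 64152π.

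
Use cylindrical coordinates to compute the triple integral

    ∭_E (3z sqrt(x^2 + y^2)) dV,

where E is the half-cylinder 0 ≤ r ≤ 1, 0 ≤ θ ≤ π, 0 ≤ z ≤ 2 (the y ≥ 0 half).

In cylindrical coordinates, x = r cos(θ), y = r sin(θ), z = z, and dV = r dr dθ dz.

The integrand becomes 3r z, so

    ∭_E (3z sqrt(x^2 + y^2)) dV = ∫_{0}^{π} ∫_{0}^{1} ∫_{0}^{2} (3r z) · r dz dr dθ.

Inner (z): 6r^2.
Middle (r from 0 to 1): 2.
Outer (θ): 2π.

Therefore the triple integral equals 2π.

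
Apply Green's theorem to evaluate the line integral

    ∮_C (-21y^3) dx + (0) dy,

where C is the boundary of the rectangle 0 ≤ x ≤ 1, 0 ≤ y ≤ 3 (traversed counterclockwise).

Green's theorem converts the closed line integral into a double integral over the enclosed region D:

    ∮_C P dx + Q dy = ∬_D (∂Q/∂x - ∂P/∂y) dA.

Here P = -21y^3, Q = 0, so

    ∂Q/∂x = 0,    ∂P/∂y = -63y^2,
    ∂Q/∂x - ∂P/∂y = 63y^2.

D is the region 0 ≤ x ≤ 1, 0 ≤ y ≤ 3. Evaluating the double integral:

    ∬_D (63y^2) dA = ∫_0^{1} ∫_0^{3} (63y^2) dy dx.

Inner (y from 0 to 3): 567.
Outer (x from 0 to 1): 567.

Therefore ∮_C P dx + Q dy = 567.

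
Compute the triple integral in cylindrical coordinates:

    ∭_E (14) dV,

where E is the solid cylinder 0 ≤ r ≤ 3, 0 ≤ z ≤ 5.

In cylindrical coordinates, x = r cos(θ), y = r sin(θ), z = z, and dV = r dr dθ dz.

The integrand becomes 14, so

    ∭_E (14) dV = ∫_{0}^{2π} ∫_{0}^{3} ∫_{0}^{5} (14) · r dz dr dθ.

Inner (z): 70r.
Middle (r from 0 to 3): 315.
Outer (θ): 630π.

Therefore the triple integral equals 630π.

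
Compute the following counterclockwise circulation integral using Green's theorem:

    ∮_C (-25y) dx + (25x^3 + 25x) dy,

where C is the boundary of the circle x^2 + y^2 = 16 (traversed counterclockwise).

Green's theorem converts the closed line integral into a double integral over the enclosed region D:

    ∮_C P dx + Q dy = ∬_D (∂Q/∂x - ∂P/∂y) dA.

Here P = -25y, Q = 25x^3 + 25x, so

    ∂Q/∂x = 75x^2 + 25,    ∂P/∂y = -25,
    ∂Q/∂x - ∂P/∂y = 75x^2 + 50.

D is the region x^2 + y^2 ≤ 16. Evaluating the double integral:

In polar coordinates (x = r cos θ, y = r sin θ, dA = r dr dθ) the integrand becomes 75r^2cos(θ)^2 + 50, so

    ∬_D (75x^2 + 50) dA = ∫_0^{2π} ∫_0^{4} (75r^2cos(θ)^2 + 50) · r dr dθ.

Inner (r from 0 to 4): 4800cos(θ)^2 + 400.
Outer (θ from 0 to 2π): 5600π.

Therefore ∮_C P dx + Q dy = 5600π.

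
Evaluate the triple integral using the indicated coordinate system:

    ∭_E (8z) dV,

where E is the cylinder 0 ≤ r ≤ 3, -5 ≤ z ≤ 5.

In cylindrical coordinates, x = r cos(θ), y = r sin(θ), z = z, and dV = r dr dθ dz.

The integrand becomes 8z, so

    ∭_E (8z) dV = ∫_{0}^{2π} ∫_{0}^{3} ∫_{-5}^{5} (8z) · r dz dr dθ.

Inner (z): 0.
Middle (r from 0 to 3): 0.
Outer (θ): 0.

Therefore the triple integral equals 0.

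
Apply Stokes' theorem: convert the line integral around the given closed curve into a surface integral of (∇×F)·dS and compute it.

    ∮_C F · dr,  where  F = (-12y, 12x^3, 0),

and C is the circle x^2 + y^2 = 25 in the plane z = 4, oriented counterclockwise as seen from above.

Let S be the flat disk x^2 + y^2 ≤ 25 in the plane z = 4, with upward unit normal n̂ = ẑ. By Stokes' theorem,

    ∮_C F · dr = ∬_S (∇ × F) · n̂ dS = ∬_D (curl F)_z dA,

where D is the disk x^2 + y^2 ≤ 25.

Compute the curl of F = (-12y, 12x^3, 0):
    (∇ × F)_x = ∂F_z/∂y - ∂F_y/∂z = 0,
    (∇ × F)_y = ∂F_x/∂z - ∂F_z/∂x = 0,
    (∇ × F)_z = ∂F_y/∂x - ∂F_x/∂y = 36x^2 + 12.

On z = 4, (curl F)_z = 36x^2 + 12.

Convert to polar (x = r cos θ, y = r sin θ, dA = r dr dθ); the integrand becomes 36r^2cos(θ)^2 + 12, so

    ∬_D (curl F)_z dA = ∫_0^{2π} ∫_0^{5} (36r^2cos(θ)^2 + 12) · r dr dθ.

Inner (r from 0 to 5): 5625cos(θ)^2 + 150.
Outer (θ from 0 to 2π): 5925π.

Therefore ∮_C F · dr = 5925π.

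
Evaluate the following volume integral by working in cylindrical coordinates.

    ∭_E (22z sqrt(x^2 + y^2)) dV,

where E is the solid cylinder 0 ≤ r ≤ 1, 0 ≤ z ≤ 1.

In cylindrical coordinates, x = r cos(θ), y = r sin(θ), z = z, and dV = r dr dθ dz.

The integrand becomes 22r z, so

    ∭_E (22z sqrt(x^2 + y^2)) dV = ∫_{0}^{2π} ∫_{0}^{1} ∫_{0}^{1} (22r z) · r dz dr dθ.

Inner (z): 11r^2.
Middle (r from 0 to 1): 11/3.
Outer (θ): 22π/3.

Therefore the triple integral equals 22π/3.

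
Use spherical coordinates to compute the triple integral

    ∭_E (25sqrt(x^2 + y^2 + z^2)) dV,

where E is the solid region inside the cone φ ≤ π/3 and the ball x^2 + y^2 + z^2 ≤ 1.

In spherical coordinates, x = ρ sin(φ) cos(θ), y = ρ sin(φ) sin(θ), z = ρ cos(φ), and dV = ρ^2 sin(φ) dρ dφ dθ.

The integrand becomes 25ρ, so

    ∭_E (25sqrt(x^2 + y^2 + z^2)) dV = ∫_{0}^{2π} ∫_{0}^{π/3} ∫_{0}^{1} (25ρ) · ρ^2 sin(φ) dρ dφ dθ.

Inner (ρ): 25sin(φ)/4.
Middle (φ): 25/8.
Outer (θ): 25π/4.

Therefore the triple integral equals 25π/4.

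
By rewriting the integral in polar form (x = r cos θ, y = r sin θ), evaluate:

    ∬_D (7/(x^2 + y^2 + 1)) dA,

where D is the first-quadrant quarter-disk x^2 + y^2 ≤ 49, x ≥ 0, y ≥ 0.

The region D is 0 ≤ r ≤ 7, 0 ≤ θ ≤ π/2 in polar coordinates, where x = r cos(θ), y = r sin(θ), and dA = r dr dθ.

Under the substitution, the integrand becomes 7/(r^2 + 1), so

    ∬_D (7/(x^2 + y^2 + 1)) dA = ∫_{0}^{π/2} ∫_{0}^{7} (7/(r^2 + 1)) · r dr dθ.

Inner integral (in r): ∫_{0}^{7} (7/(r^2 + 1)) · r dr = 7log(50)/2.

Outer integral (in θ): ∫_{0}^{π/2} (7log(50)/2) dθ = 7π log(50)/4.

Therefore ∬_D (7/(x^2 + y^2 + 1)) dA = 7π log(50)/4.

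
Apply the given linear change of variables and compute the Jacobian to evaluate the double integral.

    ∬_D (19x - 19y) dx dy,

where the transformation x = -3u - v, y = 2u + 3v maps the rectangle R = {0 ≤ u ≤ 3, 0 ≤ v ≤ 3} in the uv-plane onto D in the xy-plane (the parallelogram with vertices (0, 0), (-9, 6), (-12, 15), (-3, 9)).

Compute the Jacobian determinant of (x, y) with respect to (u, v):

    ∂(x,y)/∂(u,v) = | -3  -1 | = (-3)(3) - (-1)(2) = -7.
                   | 2  3 |

Its absolute value is |J| = 7 (the area scaling factor).

Substituting x = -3u - v, y = 2u + 3v into the integrand,

    19x - 19y → -95u - 76v,

so the integral becomes

    ∬_R (-95u - 76v) · |J| du dv = ∫_0^3 ∫_0^3 (-665u - 532v) dv du.

Inner (v): -1995u - 2394.
Outer (u): -32319/2.

Therefore ∬_D (19x - 19y) dx dy = -32319/2.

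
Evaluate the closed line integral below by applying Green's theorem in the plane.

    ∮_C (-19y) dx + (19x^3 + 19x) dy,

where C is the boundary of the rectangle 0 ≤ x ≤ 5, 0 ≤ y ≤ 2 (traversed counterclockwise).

Green's theorem converts the closed line integral into a double integral over the enclosed region D:

    ∮_C P dx + Q dy = ∬_D (∂Q/∂x - ∂P/∂y) dA.

Here P = -19y, Q = 19x^3 + 19x, so

    ∂Q/∂x = 57x^2 + 19,    ∂P/∂y = -19,
    ∂Q/∂x - ∂P/∂y = 57x^2 + 38.

D is the region 0 ≤ x ≤ 5, 0 ≤ y ≤ 2. Evaluating the double integral:

    ∬_D (57x^2 + 38) dA = ∫_0^{5} ∫_0^{2} (57x^2 + 38) dy dx.

Inner (y from 0 to 2): 114x^2 + 76.
Outer (x from 0 to 5): 5130.

Therefore ∮_C P dx + Q dy = 5130.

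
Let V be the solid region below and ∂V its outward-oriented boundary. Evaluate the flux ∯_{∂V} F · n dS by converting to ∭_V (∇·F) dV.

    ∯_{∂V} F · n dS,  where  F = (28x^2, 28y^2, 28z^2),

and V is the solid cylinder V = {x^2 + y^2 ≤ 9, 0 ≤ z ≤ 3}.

By the divergence theorem,

    ∯_{∂V} F · n dS = ∭_V (∇ · F) dV.

Compute the divergence:
    ∇ · F = ∂F_x/∂x + ∂F_y/∂y + ∂F_z/∂z = 56x + 56y + 56z.

In cylindrical coordinates, x = r cos(θ), y = r sin(θ), z = z, dV = r dr dθ dz, with 0 ≤ r ≤ 3, 0 ≤ θ ≤ 2π, 0 ≤ z ≤ 3.

The integrand, after substitution and multiplying by the volume element, becomes (56sqrt(2)r sin(θ + π/4) + 56z) · r, so

    ∭_V (∇·F) dV = ∫_0^{2π} ∫_0^{3} ∫_0^{3} (56sqrt(2)r sin(θ + π/4) + 56z) · r dz dr dθ.

Inner (z from 0 to 3): 84r (2sqrt(2)r sin(θ + π/4) + 3).
Middle (r from 0 to 3): 1512sqrt(2)sin(θ + π/4) + 1134.
Outer (θ from 0 to 2π): 2268π.

Therefore ∯_{∂V} F · n dS = 2268π.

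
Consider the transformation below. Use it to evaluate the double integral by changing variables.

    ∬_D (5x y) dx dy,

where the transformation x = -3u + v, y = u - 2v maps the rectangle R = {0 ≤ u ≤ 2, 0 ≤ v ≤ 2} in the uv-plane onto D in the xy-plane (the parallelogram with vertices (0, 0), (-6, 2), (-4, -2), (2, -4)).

Compute the Jacobian determinant of (x, y) with respect to (u, v):

    ∂(x,y)/∂(u,v) = | -3  1 | = (-3)(-2) - (1)(1) = 5.
                   | 1  -2 |

Its absolute value is |J| = 5 (the area scaling factor).

Substituting x = -3u + v, y = u - 2v into the integrand,

    5x y → -15u^2 + 35u v - 10v^2,

so the integral becomes

    ∬_R (-15u^2 + 35u v - 10v^2) · |J| du dv = ∫_0^2 ∫_0^2 (-75u^2 + 175u v - 50v^2) dv du.

Inner (v): -150u^2 + 350u - 400/3.
Outer (u): 100/3.

Therefore ∬_D (5x y) dx dy = 100/3.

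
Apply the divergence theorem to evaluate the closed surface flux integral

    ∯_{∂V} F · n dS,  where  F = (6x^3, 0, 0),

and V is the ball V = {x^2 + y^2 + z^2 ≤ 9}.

By the divergence theorem,

    ∯_{∂V} F · n dS = ∭_V (∇ · F) dV.

Compute the divergence:
    ∇ · F = ∂F_x/∂x + ∂F_y/∂y + ∂F_z/∂z = 18x^2 + 0 + 0 = 18x^2.

In spherical coordinates, x = ρ sin(φ) cos(θ), y = ρ sin(φ) sin(θ), z = ρ cos(φ), dV = ρ^2 sin(φ) dρ dφ dθ, with 0 ≤ ρ ≤ 3, 0 ≤ φ ≤ π, 0 ≤ θ ≤ 2π.

The integrand, after substitution and multiplying by the volume element, becomes (18ρ^2sin(φ)^2cos(θ)^2) · ρ^2 sin(φ), so

    ∭_V (∇·F) dV = ∫_0^{2π} ∫_0^{π} ∫_0^{3} (18ρ^2sin(φ)^2cos(θ)^2) · ρ^2 sin(φ) dρ dφ dθ.

Inner (ρ from 0 to 3): 4374sin(φ)^3cos(θ)^2/5.
Middle (φ from 0 to π): 5832cos(θ)^2/5.
Outer (θ from 0 to 2π): 5832π/5.

Therefore ∯_{∂V} F · n dS = 5832π/5.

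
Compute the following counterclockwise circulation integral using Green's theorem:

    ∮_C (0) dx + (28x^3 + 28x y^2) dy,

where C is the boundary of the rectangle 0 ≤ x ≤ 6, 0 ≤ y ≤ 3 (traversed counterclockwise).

Green's theorem converts the closed line integral into a double integral over the enclosed region D:

    ∮_C P dx + Q dy = ∬_D (∂Q/∂x - ∂P/∂y) dA.

Here P = 0, Q = 28x^3 + 28x y^2, so

    ∂Q/∂x = 84x^2 + 28y^2,    ∂P/∂y = 0,
    ∂Q/∂x - ∂P/∂y = 84x^2 + 28y^2.

D is the region 0 ≤ x ≤ 6, 0 ≤ y ≤ 3. Evaluating the double integral:

    ∬_D (84x^2 + 28y^2) dA = ∫_0^{6} ∫_0^{3} (84x^2 + 28y^2) dy dx.

Inner (y from 0 to 3): 252x^2 + 252.
Outer (x from 0 to 6): 19656.

Therefore ∮_C P dx + Q dy = 19656.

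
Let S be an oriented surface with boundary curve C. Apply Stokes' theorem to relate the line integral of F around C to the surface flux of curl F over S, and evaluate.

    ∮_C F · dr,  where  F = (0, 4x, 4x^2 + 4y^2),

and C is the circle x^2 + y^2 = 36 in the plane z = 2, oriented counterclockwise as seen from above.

Let S be the flat disk x^2 + y^2 ≤ 36 in the plane z = 2, with upward unit normal n̂ = ẑ. By Stokes' theorem,

    ∮_C F · dr = ∬_S (∇ × F) · n̂ dS = ∬_D (curl F)_z dA,

where D is the disk x^2 + y^2 ≤ 36.

Compute the curl of F = (0, 4x, 4x^2 + 4y^2):
    (∇ × F)_x = ∂F_z/∂y - ∂F_y/∂z = 8y,
    (∇ × F)_y = ∂F_x/∂z - ∂F_z/∂x = -8x,
    (∇ × F)_z = ∂F_y/∂x - ∂F_x/∂y = 4.

On z = 2, (curl F)_z = 4.

Convert to polar (x = r cos θ, y = r sin θ, dA = r dr dθ); the integrand becomes 4, so

    ∬_D (curl F)_z dA = ∫_0^{2π} ∫_0^{6} (4) · r dr dθ.

Inner (r from 0 to 6): 72.
Outer (θ from 0 to 2π): 144π.

Therefore ∮_C F · dr = 144π.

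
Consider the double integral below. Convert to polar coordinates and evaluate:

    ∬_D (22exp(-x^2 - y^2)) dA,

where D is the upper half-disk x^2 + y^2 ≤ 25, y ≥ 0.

The region D is 0 ≤ r ≤ 5, 0 ≤ θ ≤ π in polar coordinates, where x = r cos(θ), y = r sin(θ), and dA = r dr dθ.

Under the substitution, the integrand becomes 22exp(-r^2), so

    ∬_D (22exp(-x^2 - y^2)) dA = ∫_{0}^{π} ∫_{0}^{5} (22exp(-r^2)) · r dr dθ.

Inner integral (in r): ∫_{0}^{5} (22exp(-r^2)) · r dr = 11 - 11exp(-25).

Outer integral (in θ): ∫_{0}^{π} (11 - 11exp(-25)) dθ = -11π exp(-25) + 11π.

Therefore ∬_D (22exp(-x^2 - y^2)) dA = -11π exp(-25) + 11π.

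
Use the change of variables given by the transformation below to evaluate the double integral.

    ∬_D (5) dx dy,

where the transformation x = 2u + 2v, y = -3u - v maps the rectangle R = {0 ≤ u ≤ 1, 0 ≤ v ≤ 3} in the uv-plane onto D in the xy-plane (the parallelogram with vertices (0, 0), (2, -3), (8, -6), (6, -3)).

Compute the Jacobian determinant of (x, y) with respect to (u, v):

    ∂(x,y)/∂(u,v) = | 2  2 | = (2)(-1) - (2)(-3) = 4.
                   | -3  -1 |

Its absolute value is |J| = 4 (the area scaling factor).

Substituting x = 2u + 2v, y = -3u - v into the integrand,

    5 → 5,

so the integral becomes

    ∬_R (5) · |J| du dv = ∫_0^1 ∫_0^3 (20) dv du.

Inner (v): 60.
Outer (u): 60.

Therefore ∬_D (5) dx dy = 60.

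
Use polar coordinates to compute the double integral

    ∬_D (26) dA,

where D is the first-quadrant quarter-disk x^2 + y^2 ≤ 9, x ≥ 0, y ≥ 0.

The region D is 0 ≤ r ≤ 3, 0 ≤ θ ≤ π/2 in polar coordinates, where x = r cos(θ), y = r sin(θ), and dA = r dr dθ.

Under the substitution, the integrand becomes 26, so

    ∬_D (26) dA = ∫_{0}^{π/2} ∫_{0}^{3} (26) · r dr dθ.

Inner integral (in r): ∫_{0}^{3} (26) · r dr = 117.

Outer integral (in θ): ∫_{0}^{π/2} (117) dθ = 117π/2.

Therefore ∬_D (26) dA = 117π/2.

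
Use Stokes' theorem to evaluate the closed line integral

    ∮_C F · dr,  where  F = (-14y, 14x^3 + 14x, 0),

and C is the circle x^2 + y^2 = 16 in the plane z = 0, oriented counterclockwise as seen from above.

Let S be the flat disk x^2 + y^2 ≤ 16 in the plane z = 0, with upward unit normal n̂ = ẑ. By Stokes' theorem,

    ∮_C F · dr = ∬_S (∇ × F) · n̂ dS = ∬_D (curl F)_z dA,

where D is the disk x^2 + y^2 ≤ 16.

Compute the curl of F = (-14y, 14x^3 + 14x, 0):
    (∇ × F)_x = ∂F_z/∂y - ∂F_y/∂z = 0,
    (∇ × F)_y = ∂F_x/∂z - ∂F_z/∂x = 0,
    (∇ × F)_z = ∂F_y/∂x - ∂F_x/∂y = 42x^2 + 28.

On z = 0, (curl F)_z = 42x^2 + 28.

Convert to polar (x = r cos θ, y = r sin θ, dA = r dr dθ); the integrand becomes 42r^2cos(θ)^2 + 28, so

    ∬_D (curl F)_z dA = ∫_0^{2π} ∫_0^{4} (42r^2cos(θ)^2 + 28) · r dr dθ.

Inner (r from 0 to 4): 2688cos(θ)^2 + 224.
Outer (θ from 0 to 2π): 3136π.

Therefore ∮_C F · dr = 3136π.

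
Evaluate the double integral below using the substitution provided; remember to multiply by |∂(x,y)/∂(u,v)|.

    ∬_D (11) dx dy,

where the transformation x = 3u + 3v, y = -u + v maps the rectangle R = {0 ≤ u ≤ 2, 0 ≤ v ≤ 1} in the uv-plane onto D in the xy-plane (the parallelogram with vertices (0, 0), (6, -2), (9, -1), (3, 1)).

Compute the Jacobian determinant of (x, y) with respect to (u, v):

    ∂(x,y)/∂(u,v) = | 3  3 | = (3)(1) - (3)(-1) = 6.
                   | -1  1 |

Its absolute value is |J| = 6 (the area scaling factor).

Substituting x = 3u + 3v, y = -u + v into the integrand,

    11 → 11,

so the integral becomes

    ∬_R (11) · |J| du dv = ∫_0^2 ∫_0^1 (66) dv du.

Inner (v): 66.
Outer (u): 132.

Therefore ∬_D (11) dx dy = 132.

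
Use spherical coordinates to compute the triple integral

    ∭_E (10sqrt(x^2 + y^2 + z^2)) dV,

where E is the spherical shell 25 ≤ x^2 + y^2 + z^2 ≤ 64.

In spherical coordinates, x = ρ sin(φ) cos(θ), y = ρ sin(φ) sin(θ), z = ρ cos(φ), and dV = ρ^2 sin(φ) dρ dφ dθ.

The integrand becomes 10ρ, so

    ∭_E (10sqrt(x^2 + y^2 + z^2)) dV = ∫_{0}^{2π} ∫_{0}^{π} ∫_{5}^{8} (10ρ) · ρ^2 sin(φ) dρ dφ dθ.

Inner (ρ): 17355sin(φ)/2.
Middle (φ): 17355.
Outer (θ): 34710π.

Therefore the triple integral equals 34710π.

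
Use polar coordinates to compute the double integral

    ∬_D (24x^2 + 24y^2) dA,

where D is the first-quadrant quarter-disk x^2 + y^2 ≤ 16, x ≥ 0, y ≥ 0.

The region D is 0 ≤ r ≤ 4, 0 ≤ θ ≤ π/2 in polar coordinates, where x = r cos(θ), y = r sin(θ), and dA = r dr dθ.

Under the substitution, the integrand becomes 24r^2, so

    ∬_D (24x^2 + 24y^2) dA = ∫_{0}^{π/2} ∫_{0}^{4} (24r^2) · r dr dθ.

Inner integral (in r): ∫_{0}^{4} (24r^2) · r dr = 1536.

Outer integral (in θ): ∫_{0}^{π/2} (1536) dθ = 768π.

Therefore ∬_D (24x^2 + 24y^2) dA = 768π.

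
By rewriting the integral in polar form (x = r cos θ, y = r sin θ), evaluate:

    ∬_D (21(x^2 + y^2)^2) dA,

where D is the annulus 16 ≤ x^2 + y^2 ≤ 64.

The region D is 4 ≤ r ≤ 8, 0 ≤ θ ≤ 2π in polar coordinates, where x = r cos(θ), y = r sin(θ), and dA = r dr dθ.

Under the substitution, the integrand becomes 21r^4, so

    ∬_D (21(x^2 + y^2)^2) dA = ∫_{0}^{2π} ∫_{4}^{8} (21r^4) · r dr dθ.

Inner integral (in r): ∫_{4}^{8} (21r^4) · r dr = 903168.

Outer integral (in θ): ∫_{0}^{2π} (903168) dθ = 1806336π.

Therefore ∬_D (21(x^2 + y^2)^2) dA = 1806336π.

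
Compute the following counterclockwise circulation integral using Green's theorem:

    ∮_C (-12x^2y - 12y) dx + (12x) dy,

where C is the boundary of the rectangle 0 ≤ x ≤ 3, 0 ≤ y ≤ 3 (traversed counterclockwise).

Green's theorem converts the closed line integral into a double integral over the enclosed region D:

    ∮_C P dx + Q dy = ∬_D (∂Q/∂x - ∂P/∂y) dA.

Here P = -12x^2y - 12y, Q = 12x, so

    ∂Q/∂x = 12,    ∂P/∂y = -12x^2 - 12,
    ∂Q/∂x - ∂P/∂y = 12x^2 + 24.

D is the region 0 ≤ x ≤ 3, 0 ≤ y ≤ 3. Evaluating the double integral:

    ∬_D (12x^2 + 24) dA = ∫_0^{3} ∫_0^{3} (12x^2 + 24) dy dx.

Inner (y from 0 to 3): 36x^2 + 72.
Outer (x from 0 to 3): 540.

Therefore ∮_C P dx + Q dy = 540.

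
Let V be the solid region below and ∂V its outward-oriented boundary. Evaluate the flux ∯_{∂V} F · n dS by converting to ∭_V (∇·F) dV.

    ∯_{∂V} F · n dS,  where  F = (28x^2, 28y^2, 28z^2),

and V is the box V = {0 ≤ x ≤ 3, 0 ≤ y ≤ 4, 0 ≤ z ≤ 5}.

By the divergence theorem,

    ∯_{∂V} F · n dS = ∭_V (∇ · F) dV.

Compute the divergence:
    ∇ · F = ∂F_x/∂x + ∂F_y/∂y + ∂F_z/∂z = 56x + 56y + 56z.

V is a rectangular box, so dV = dx dy dz with 0 ≤ x ≤ 3, 0 ≤ y ≤ 4, 0 ≤ z ≤ 5.

Integrate (56x + 56y + 56z) over V as an iterated integral:

    ∭_V (∇·F) dV = ∫_0^{3} ∫_0^{4} ∫_0^{5} (56x + 56y + 56z) dz dy dx.

Inner (z from 0 to 5): 280x + 280y + 700.
Middle (y from 0 to 4): 1120x + 5040.
Outer (x from 0 to 3): 20160.

Therefore ∯_{∂V} F · n dS = 20160.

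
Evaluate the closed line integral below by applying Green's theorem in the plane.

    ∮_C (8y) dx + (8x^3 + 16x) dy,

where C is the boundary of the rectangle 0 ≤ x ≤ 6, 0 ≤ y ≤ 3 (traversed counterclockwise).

Green's theorem converts the closed line integral into a double integral over the enclosed region D:

    ∮_C P dx + Q dy = ∬_D (∂Q/∂x - ∂P/∂y) dA.

Here P = 8y, Q = 8x^3 + 16x, so

    ∂Q/∂x = 24x^2 + 16,    ∂P/∂y = 8,
    ∂Q/∂x - ∂P/∂y = 24x^2 + 8.

D is the region 0 ≤ x ≤ 6, 0 ≤ y ≤ 3. Evaluating the double integral:

    ∬_D (24x^2 + 8) dA = ∫_0^{6} ∫_0^{3} (24x^2 + 8) dy dx.

Inner (y from 0 to 3): 72x^2 + 24.
Outer (x from 0 to 6): 5328.

Therefore ∮_C P dx + Q dy = 5328.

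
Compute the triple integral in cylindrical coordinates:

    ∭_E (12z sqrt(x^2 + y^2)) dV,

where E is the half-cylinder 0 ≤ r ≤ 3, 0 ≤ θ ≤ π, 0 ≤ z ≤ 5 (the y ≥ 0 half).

In cylindrical coordinates, x = r cos(θ), y = r sin(θ), z = z, and dV = r dr dθ dz.

The integrand becomes 12r z, so

    ∭_E (12z sqrt(x^2 + y^2)) dV = ∫_{0}^{π} ∫_{0}^{3} ∫_{0}^{5} (12r z) · r dz dr dθ.

Inner (z): 150r^2.
Middle (r from 0 to 3): 1350.
Outer (θ): 1350π.

Therefore the triple integral equals 1350π.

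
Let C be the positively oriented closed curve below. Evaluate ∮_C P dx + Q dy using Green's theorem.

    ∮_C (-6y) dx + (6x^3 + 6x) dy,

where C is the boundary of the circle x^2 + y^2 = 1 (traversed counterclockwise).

Green's theorem converts the closed line integral into a double integral over the enclosed region D:

    ∮_C P dx + Q dy = ∬_D (∂Q/∂x - ∂P/∂y) dA.

Here P = -6y, Q = 6x^3 + 6x, so

    ∂Q/∂x = 18x^2 + 6,    ∂P/∂y = -6,
    ∂Q/∂x - ∂P/∂y = 18x^2 + 12.

D is the region x^2 + y^2 ≤ 1. Evaluating the double integral:

In polar coordinates (x = r cos θ, y = r sin θ, dA = r dr dθ) the integrand becomes 18r^2cos(θ)^2 + 12, so

    ∬_D (18x^2 + 12) dA = ∫_0^{2π} ∫_0^{1} (18r^2cos(θ)^2 + 12) · r dr dθ.

Inner (r from 0 to 1): 9cos(θ)^2/2 + 6.
Outer (θ from 0 to 2π): 33π/2.

Therefore ∮_C P dx + Q dy = 33π/2.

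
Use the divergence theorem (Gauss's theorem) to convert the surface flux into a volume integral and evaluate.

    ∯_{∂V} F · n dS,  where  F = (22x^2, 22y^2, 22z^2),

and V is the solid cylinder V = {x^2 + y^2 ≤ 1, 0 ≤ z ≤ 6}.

By the divergence theorem,

    ∯_{∂V} F · n dS = ∭_V (∇ · F) dV.

Compute the divergence:
    ∇ · F = ∂F_x/∂x + ∂F_y/∂y + ∂F_z/∂z = 44x + 44y + 44z.

In cylindrical coordinates, x = r cos(θ), y = r sin(θ), z = z, dV = r dr dθ dz, with 0 ≤ r ≤ 1, 0 ≤ θ ≤ 2π, 0 ≤ z ≤ 6.

The integrand, after substitution and multiplying by the volume element, becomes (44sqrt(2)r sin(θ + π/4) + 44z) · r, so

    ∭_V (∇·F) dV = ∫_0^{2π} ∫_0^{1} ∫_0^{6} (44sqrt(2)r sin(θ + π/4) + 44z) · r dz dr dθ.

Inner (z from 0 to 6): 264r (sqrt(2)r sin(θ + π/4) + 3).
Middle (r from 0 to 1): 88sqrt(2)sin(θ + π/4) + 396.
Outer (θ from 0 to 2π): 792π.

Therefore ∯_{∂V} F · n dS = 792π.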